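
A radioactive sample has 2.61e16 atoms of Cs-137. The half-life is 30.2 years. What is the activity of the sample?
A = λN = 5.99e14 decays/year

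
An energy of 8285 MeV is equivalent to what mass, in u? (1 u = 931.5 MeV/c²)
m = E/c² = 8.894 u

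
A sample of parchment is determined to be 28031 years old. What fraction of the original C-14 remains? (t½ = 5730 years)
N/N₀ = (1/2)^(t/t½) = 0.03368 = 3.37%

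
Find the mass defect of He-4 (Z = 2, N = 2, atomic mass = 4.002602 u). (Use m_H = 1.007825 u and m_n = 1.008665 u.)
Δm = Z·m_H + N·m_n − M = 0.03038 u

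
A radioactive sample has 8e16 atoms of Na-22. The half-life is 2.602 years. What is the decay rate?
A = λN = 2.131e16 decays/year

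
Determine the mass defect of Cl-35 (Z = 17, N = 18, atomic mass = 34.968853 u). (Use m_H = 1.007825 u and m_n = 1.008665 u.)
Δm = Z·m_H + N·m_n − M = 0.3201 u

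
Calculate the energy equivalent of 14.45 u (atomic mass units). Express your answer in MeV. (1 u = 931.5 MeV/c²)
E = mc² = 13460 MeV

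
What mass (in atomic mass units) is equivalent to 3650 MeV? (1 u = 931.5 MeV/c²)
m = E/c² = 3.918 u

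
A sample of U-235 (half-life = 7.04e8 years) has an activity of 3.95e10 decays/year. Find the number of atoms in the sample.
N = A/λ = 4.012e19 atoms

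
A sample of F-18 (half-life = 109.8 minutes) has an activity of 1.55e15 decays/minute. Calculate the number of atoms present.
N = A/λ = 2.455e17 atoms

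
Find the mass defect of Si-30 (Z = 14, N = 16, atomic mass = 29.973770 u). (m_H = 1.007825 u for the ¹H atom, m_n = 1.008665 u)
Δm = Z·m_H + N·m_n − M = 0.2744 u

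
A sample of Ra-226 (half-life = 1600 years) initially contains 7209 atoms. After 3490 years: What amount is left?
N = N₀(1/2)^(t/t½) = 1589 atoms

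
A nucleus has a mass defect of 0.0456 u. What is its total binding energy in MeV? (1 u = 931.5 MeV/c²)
B.E. = Δm × 931.5 = 42.48 MeV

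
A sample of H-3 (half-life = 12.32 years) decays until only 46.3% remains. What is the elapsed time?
t = t½ × log₂(N₀/N) = 13.69 years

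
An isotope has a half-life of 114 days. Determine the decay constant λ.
λ = ln(2)/t½ = 0.00608 day⁻¹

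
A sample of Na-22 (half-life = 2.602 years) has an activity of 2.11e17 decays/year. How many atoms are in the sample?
N = A/λ = 7.921e17 atoms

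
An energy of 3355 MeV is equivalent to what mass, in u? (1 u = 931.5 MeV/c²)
m = E/c² = 3.602 u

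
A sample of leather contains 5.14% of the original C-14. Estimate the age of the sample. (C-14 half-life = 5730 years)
Age = t½ × log₂(1/ratio) = 24540 years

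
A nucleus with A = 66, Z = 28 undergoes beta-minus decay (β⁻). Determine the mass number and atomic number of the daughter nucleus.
Daughter: A = 66, Z = 29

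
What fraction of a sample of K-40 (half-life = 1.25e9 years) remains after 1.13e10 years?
N/N₀ = (1/2)^(t/t½) = 0.0019 = 0.19%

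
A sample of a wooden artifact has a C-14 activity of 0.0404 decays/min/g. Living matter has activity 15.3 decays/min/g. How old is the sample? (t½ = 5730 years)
Age = t½ × log₂(A₀/A) = 49080 years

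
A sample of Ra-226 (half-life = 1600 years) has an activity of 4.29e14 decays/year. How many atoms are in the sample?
N = A/λ = 9.903e17 atoms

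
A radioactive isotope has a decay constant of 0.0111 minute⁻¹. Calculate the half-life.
t½ = ln(2)/λ = 62.45 minutes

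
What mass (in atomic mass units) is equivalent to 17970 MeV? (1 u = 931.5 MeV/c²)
m = E/c² = 19.29 u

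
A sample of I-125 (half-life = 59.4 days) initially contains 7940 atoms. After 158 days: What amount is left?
N = N₀(1/2)^(t/t½) = 1256 atoms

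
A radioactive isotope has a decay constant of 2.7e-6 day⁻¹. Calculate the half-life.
t½ = ln(2)/λ = 2.567e5 days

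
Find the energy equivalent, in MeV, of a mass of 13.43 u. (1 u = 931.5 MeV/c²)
E = mc² = 12510 MeV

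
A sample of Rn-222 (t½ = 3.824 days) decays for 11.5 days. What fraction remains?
N/N₀ = (1/2)^(t/t½) = 0.1244 = 12.4%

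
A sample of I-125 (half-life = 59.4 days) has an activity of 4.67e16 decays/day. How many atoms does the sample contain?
N = A/λ = 4.002e18 atoms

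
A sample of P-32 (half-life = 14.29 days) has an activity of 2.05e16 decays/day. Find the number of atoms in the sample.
N = A/λ = 4.226e17 atoms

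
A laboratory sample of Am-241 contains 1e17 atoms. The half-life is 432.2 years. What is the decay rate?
A = λN = 1.604e14 decays/year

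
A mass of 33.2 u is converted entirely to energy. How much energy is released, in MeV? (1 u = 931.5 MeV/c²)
E = mc² = 30930 MeV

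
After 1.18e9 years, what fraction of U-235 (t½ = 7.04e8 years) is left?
N/N₀ = (1/2)^(t/t½) = 0.3129 = 31.3%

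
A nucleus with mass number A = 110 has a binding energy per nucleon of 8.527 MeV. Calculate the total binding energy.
B.E. = 8.527 × 110 = 938 MeV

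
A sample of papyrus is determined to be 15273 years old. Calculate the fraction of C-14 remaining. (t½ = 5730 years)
N/N₀ = (1/2)^(t/t½) = 0.1576 = 15.8%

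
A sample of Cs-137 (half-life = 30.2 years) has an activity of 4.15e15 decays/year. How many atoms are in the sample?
N = A/λ = 1.808e17 atoms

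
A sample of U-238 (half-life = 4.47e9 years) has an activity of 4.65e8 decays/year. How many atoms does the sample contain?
N = A/λ = 2.999e18 atoms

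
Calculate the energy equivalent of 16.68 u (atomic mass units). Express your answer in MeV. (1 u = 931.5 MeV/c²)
E = mc² = 15540 MeV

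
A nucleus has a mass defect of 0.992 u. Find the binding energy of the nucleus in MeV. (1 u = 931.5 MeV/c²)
B.E. = Δm × 931.5 = 924 MeV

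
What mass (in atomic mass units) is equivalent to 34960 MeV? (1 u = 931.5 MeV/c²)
m = E/c² = 37.53 u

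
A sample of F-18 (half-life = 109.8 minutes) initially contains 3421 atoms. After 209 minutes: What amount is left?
N = N₀(1/2)^(t/t½) = 914.4 atoms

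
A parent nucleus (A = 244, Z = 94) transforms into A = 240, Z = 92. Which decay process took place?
ΔA = -4, ΔZ = -2 ⇒ alpha decay (α)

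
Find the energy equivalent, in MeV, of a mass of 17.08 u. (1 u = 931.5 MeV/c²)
E = mc² = 15910 MeV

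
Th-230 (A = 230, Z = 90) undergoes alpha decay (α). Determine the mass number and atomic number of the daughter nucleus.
Daughter: A = 226, Z = 88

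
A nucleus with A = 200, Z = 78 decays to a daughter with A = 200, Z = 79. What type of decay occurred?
ΔA = 0, ΔZ = +1 ⇒ beta-minus decay (β⁻)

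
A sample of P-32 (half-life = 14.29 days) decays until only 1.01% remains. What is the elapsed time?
t = t½ × log₂(N₀/N) = 94.74 days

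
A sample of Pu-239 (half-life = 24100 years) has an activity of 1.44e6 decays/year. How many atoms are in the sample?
N = A/λ = 5.007e10 atoms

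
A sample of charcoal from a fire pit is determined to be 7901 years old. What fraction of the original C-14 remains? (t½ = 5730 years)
N/N₀ = (1/2)^(t/t½) = 0.3845 = 38.5%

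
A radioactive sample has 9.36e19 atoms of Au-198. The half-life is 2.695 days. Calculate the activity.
A = λN = 2.407e19 decays/day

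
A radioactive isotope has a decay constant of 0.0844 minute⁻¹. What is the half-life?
t½ = ln(2)/λ = 8.213 minutes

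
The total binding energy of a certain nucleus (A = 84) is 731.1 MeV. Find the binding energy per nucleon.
B.E./A = 731.1/84 = 8.704 MeV/nucleon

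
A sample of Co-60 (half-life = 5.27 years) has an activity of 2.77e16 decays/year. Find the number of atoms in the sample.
N = A/λ = 2.106e17 atoms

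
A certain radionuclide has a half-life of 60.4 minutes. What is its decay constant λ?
λ = ln(2)/t½ = 0.01148 minute⁻¹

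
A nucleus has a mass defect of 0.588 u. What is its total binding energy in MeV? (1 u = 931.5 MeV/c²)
B.E. = Δm × 931.5 = 547.7 MeV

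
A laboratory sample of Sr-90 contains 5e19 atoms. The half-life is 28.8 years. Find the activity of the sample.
A = λN = 1.203e18 decays/year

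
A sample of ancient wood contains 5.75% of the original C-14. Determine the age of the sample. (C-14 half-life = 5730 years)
Age = t½ × log₂(1/ratio) = 23610 years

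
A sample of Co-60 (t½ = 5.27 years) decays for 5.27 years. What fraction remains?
N/N₀ = (1/2)^(t/t½) = 0.5 = 50%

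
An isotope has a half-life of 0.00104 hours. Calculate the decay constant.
λ = ln(2)/t½ = 666.5 hour⁻¹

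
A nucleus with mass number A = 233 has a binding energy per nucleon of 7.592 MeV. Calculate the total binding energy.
B.E. = 7.592 × 233 = 1769 MeV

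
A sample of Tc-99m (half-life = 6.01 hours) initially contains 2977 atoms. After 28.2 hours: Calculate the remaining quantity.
N = N₀(1/2)^(t/t½) = 115.2 atoms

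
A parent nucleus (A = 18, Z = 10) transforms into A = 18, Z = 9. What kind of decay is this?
ΔA = 0, ΔZ = -1 ⇒ beta-plus decay (β⁺) or electron capture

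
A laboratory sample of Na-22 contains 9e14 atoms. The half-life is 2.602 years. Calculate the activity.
A = λN = 2.398e14 decays/year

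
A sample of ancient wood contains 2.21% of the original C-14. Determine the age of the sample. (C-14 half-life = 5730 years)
Age = t½ × log₂(1/ratio) = 31510 years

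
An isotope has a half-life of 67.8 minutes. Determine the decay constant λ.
λ = ln(2)/t½ = 0.01022 minute⁻¹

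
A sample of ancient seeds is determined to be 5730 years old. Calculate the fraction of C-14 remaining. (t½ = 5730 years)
N/N₀ = (1/2)^(t/t½) = 0.5 = 50%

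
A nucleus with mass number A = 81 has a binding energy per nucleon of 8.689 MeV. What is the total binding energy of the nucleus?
B.E. = 8.689 × 81 = 703.8 MeV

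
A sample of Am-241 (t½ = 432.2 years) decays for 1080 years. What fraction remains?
N/N₀ = (1/2)^(t/t½) = 0.1769 = 17.7%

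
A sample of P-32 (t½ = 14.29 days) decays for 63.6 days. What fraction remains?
N/N₀ = (1/2)^(t/t½) = 0.04573 = 4.57%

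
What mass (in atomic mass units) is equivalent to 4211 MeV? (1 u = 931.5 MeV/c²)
m = E/c² = 4.521 u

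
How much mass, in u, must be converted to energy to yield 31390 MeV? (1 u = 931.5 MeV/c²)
m = E/c² = 33.7 u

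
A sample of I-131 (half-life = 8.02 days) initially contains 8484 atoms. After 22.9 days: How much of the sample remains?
N = N₀(1/2)^(t/t½) = 1172 atoms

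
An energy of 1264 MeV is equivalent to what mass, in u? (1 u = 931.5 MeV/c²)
m = E/c² = 1.357 u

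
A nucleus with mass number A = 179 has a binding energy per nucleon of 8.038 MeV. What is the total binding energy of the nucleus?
B.E. = 8.038 × 179 = 1439 MeV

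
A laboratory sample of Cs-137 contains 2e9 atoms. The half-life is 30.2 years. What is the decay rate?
A = λN = 4.59e7 decays/year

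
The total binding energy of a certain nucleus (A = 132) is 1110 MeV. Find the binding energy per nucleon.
B.E./A = 1110/132 = 8.409 MeV/nucleon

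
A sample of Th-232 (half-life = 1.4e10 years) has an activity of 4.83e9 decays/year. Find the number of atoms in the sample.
N = A/λ = 9.756e19 atoms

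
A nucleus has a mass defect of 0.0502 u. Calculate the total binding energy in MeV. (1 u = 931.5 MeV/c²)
B.E. = Δm × 931.5 = 46.76 MeV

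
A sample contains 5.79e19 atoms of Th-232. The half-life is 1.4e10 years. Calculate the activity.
A = λN = 2.867e9 decays/year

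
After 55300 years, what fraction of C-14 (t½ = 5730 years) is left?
N/N₀ = (1/2)^(t/t½) = 0.001244 = 0.124%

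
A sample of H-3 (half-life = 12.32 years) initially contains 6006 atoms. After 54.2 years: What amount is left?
N = N₀(1/2)^(t/t½) = 284.6 atoms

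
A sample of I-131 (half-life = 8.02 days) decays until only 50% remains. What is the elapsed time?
t = t½ × log₂(N₀/N) = 8.02 days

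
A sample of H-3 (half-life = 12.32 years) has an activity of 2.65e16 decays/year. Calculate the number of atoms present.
N = A/λ = 4.71e17 atoms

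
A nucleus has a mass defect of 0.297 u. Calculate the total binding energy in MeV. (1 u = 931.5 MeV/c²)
B.E. = Δm × 931.5 = 276.7 MeV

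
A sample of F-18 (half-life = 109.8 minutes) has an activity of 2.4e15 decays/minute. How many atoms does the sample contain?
N = A/λ = 3.802e17 atoms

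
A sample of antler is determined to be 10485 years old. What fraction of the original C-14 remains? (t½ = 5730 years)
N/N₀ = (1/2)^(t/t½) = 0.2813 = 28.1%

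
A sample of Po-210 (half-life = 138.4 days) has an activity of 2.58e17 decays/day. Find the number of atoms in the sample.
N = A/λ = 5.151e19 atoms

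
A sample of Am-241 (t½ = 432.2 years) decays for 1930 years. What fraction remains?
N/N₀ = (1/2)^(t/t½) = 0.04526 = 4.53%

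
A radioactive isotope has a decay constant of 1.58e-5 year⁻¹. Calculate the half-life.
t½ = ln(2)/λ = 43870 years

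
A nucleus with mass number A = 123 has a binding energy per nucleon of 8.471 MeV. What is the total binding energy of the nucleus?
B.E. = 8.471 × 123 = 1042 MeV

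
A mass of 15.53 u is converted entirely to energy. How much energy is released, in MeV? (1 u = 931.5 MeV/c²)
E = mc² = 14470 MeV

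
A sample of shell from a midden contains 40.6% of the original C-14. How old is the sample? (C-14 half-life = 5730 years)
Age = t½ × log₂(1/ratio) = 7452 years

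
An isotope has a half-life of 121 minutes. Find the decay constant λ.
λ = ln(2)/t½ = 0.005728 minute⁻¹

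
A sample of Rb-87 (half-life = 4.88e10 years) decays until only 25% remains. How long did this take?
t = t½ × log₂(N₀/N) = 9.76e10 years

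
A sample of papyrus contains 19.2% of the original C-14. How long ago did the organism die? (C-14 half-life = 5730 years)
Age = t½ × log₂(1/ratio) = 13640 years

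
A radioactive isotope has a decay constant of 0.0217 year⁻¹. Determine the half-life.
t½ = ln(2)/λ = 31.94 years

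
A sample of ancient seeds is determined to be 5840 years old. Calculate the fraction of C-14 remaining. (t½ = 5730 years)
N/N₀ = (1/2)^(t/t½) = 0.4934 = 49.3%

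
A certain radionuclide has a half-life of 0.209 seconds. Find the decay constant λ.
λ = ln(2)/t½ = 3.316 second⁻¹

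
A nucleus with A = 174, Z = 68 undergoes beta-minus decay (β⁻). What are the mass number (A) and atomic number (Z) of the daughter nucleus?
Daughter: A = 174, Z = 69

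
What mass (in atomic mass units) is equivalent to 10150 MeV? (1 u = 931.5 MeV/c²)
m = E/c² = 10.9 u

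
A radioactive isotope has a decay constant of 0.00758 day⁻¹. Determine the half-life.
t½ = ln(2)/λ = 91.44 days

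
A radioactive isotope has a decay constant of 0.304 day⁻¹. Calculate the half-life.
t½ = ln(2)/λ = 2.28 days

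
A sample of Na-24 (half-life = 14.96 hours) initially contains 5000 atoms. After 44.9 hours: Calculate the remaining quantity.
N = N₀(1/2)^(t/t½) = 624.4 atoms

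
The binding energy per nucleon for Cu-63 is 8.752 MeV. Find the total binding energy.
B.E. = 8.752 × 63 = 551.4 MeV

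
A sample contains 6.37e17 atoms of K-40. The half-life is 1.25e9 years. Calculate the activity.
A = λN = 3.532e8 decays/year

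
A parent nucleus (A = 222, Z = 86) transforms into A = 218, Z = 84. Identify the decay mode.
ΔA = -4, ΔZ = -2 ⇒ alpha decay (α)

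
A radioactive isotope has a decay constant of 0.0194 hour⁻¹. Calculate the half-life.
t½ = ln(2)/λ = 35.73 hours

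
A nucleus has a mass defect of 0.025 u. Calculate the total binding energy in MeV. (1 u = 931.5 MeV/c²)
B.E. = Δm × 931.5 = 23.29 MeV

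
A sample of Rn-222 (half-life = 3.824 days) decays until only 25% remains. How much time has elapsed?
t = t½ × log₂(N₀/N) = 7.648 days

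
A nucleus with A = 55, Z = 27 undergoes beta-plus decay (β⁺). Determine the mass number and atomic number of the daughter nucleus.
Daughter: A = 55, Z = 26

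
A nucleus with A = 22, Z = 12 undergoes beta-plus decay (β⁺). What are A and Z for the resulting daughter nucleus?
Daughter: A = 22, Z = 11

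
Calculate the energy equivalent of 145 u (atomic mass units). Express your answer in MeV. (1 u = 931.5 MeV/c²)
E = mc² = 1.351e5 MeV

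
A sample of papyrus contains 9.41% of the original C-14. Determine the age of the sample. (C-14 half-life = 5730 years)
Age = t½ × log₂(1/ratio) = 19540 years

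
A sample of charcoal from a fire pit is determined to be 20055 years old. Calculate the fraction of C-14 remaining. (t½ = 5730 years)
N/N₀ = (1/2)^(t/t½) = 0.08839 = 8.84%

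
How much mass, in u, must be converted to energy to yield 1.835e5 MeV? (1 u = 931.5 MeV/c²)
m = E/c² = 197 u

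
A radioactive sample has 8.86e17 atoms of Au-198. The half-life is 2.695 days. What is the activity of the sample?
A = λN = 2.279e17 decays/day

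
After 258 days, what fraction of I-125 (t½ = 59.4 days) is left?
N/N₀ = (1/2)^(t/t½) = 0.04926 = 4.93%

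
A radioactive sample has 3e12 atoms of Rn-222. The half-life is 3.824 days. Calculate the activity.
A = λN = 5.438e11 decays/day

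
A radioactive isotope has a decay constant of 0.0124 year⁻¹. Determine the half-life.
t½ = ln(2)/λ = 55.9 years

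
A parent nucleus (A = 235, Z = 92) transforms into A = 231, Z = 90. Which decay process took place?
ΔA = -4, ΔZ = -2 ⇒ alpha decay (α)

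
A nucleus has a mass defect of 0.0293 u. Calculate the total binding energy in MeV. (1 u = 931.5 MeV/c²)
B.E. = Δm × 931.5 = 27.29 MeV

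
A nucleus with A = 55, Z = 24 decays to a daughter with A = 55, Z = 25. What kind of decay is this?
ΔA = 0, ΔZ = +1 ⇒ beta-minus decay (β⁻)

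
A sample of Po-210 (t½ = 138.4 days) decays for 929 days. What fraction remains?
N/N₀ = (1/2)^(t/t½) = 0.009536 = 0.954%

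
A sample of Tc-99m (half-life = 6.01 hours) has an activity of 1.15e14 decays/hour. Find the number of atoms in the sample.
N = A/λ = 9.971e14 atoms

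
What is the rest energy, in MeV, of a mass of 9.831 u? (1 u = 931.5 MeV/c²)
E = mc² = 9158 MeV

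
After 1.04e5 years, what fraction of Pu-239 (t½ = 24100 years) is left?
N/N₀ = (1/2)^(t/t½) = 0.05023 = 5.02%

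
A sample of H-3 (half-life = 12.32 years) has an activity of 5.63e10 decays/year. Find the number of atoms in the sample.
N = A/λ = 1.001e12 atoms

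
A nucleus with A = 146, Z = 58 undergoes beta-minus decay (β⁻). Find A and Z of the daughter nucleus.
Daughter: A = 146, Z = 59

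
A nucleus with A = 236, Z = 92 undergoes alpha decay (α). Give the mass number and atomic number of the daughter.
Daughter: A = 232, Z = 90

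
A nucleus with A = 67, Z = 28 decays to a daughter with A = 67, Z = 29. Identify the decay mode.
ΔA = 0, ΔZ = +1 ⇒ beta-minus decay (β⁻)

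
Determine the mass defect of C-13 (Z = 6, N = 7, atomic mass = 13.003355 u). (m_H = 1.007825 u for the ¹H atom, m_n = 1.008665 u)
Δm = Z·m_H + N·m_n − M = 0.1043 u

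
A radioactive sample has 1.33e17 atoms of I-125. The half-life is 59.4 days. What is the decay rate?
A = λN = 1.552e15 decays/day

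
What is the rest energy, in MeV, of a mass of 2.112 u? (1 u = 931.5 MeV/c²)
E = mc² = 1967 MeV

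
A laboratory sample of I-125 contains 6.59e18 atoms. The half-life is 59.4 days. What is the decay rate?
A = λN = 7.69e16 decays/day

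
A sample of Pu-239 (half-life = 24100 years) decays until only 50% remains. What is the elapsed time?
t = t½ × log₂(N₀/N) = 24100 years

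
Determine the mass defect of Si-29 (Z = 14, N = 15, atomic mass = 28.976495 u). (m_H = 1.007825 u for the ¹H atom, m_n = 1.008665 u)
Δm = Z·m_H + N·m_n − M = 0.263 u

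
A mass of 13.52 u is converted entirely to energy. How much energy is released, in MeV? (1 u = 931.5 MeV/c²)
E = mc² = 12590 MeV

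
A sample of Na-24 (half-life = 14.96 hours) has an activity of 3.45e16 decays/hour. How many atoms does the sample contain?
N = A/λ = 7.446e17 atoms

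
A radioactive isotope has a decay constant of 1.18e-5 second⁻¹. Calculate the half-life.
t½ = ln(2)/λ = 58740 seconds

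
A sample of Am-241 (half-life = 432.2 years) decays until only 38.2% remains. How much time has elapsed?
t = t½ × log₂(N₀/N) = 600 years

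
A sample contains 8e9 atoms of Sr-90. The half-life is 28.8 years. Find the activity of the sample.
A = λN = 1.925e8 decays/year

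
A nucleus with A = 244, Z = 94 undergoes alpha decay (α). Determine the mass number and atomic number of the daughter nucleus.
Daughter: A = 240, Z = 92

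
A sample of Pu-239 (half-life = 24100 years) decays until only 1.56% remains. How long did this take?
t = t½ × log₂(N₀/N) = 1.447e5 years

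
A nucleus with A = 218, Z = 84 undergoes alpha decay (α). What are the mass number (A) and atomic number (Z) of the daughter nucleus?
Daughter: A = 214, Z = 82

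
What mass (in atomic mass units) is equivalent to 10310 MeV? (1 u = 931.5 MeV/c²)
m = E/c² = 11.07 u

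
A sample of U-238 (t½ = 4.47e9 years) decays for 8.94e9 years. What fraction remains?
N/N₀ = (1/2)^(t/t½) = 0.25 = 25%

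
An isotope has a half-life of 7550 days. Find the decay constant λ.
λ = ln(2)/t½ = 9.181e-5 day⁻¹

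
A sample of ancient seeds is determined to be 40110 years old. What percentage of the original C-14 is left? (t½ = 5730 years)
N/N₀ = (1/2)^(t/t½) = 0.007812 = 0.781%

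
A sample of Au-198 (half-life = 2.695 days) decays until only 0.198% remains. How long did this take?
t = t½ × log₂(N₀/N) = 24.2 days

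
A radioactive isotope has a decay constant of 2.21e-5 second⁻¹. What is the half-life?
t½ = ln(2)/λ = 31360 seconds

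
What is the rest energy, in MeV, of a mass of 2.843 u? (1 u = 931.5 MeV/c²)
E = mc² = 2648 MeV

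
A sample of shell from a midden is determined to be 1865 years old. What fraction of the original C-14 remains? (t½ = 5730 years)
N/N₀ = (1/2)^(t/t½) = 0.798 = 79.8%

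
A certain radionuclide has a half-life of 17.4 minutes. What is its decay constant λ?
λ = ln(2)/t½ = 0.03984 minute⁻¹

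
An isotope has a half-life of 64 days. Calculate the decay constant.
λ = ln(2)/t½ = 0.01083 day⁻¹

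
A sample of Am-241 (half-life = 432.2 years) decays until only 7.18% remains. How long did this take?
t = t½ × log₂(N₀/N) = 1642 years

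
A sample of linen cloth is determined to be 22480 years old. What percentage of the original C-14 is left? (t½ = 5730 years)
N/N₀ = (1/2)^(t/t½) = 0.06592 = 6.59%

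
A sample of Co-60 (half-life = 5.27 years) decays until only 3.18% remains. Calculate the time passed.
t = t½ × log₂(N₀/N) = 26.22 years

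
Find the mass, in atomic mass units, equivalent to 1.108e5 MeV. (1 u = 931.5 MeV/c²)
m = E/c² = 118.9 u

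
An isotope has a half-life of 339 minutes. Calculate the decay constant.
λ = ln(2)/t½ = 0.002045 minute⁻¹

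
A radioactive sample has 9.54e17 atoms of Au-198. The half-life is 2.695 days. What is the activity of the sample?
A = λN = 2.454e17 decays/day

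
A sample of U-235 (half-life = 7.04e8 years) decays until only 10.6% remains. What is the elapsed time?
t = t½ × log₂(N₀/N) = 2.279e9 years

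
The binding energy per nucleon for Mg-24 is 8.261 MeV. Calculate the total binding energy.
B.E. = 8.261 × 24 = 198.3 MeV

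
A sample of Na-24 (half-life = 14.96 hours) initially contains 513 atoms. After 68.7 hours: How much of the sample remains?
N = N₀(1/2)^(t/t½) = 21.27 atoms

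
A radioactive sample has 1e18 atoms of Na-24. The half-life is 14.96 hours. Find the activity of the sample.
A = λN = 4.633e16 decays/hour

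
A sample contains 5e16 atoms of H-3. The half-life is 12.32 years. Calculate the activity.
A = λN = 2.813e15 decays/year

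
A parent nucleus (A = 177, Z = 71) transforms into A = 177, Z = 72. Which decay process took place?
ΔA = 0, ΔZ = +1 ⇒ beta-minus decay (β⁻)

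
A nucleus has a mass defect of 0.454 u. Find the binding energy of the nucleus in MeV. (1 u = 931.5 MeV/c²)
B.E. = Δm × 931.5 = 422.9 MeV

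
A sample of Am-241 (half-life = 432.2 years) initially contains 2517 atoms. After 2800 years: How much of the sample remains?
N = N₀(1/2)^(t/t½) = 28.23 atoms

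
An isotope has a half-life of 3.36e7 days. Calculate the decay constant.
λ = ln(2)/t½ = 2.063e-8 day⁻¹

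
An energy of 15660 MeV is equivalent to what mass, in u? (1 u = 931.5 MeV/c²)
m = E/c² = 16.81 u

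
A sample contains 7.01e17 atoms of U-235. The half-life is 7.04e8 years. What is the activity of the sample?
A = λN = 6.902e8 decays/year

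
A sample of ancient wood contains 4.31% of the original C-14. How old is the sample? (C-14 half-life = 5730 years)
Age = t½ × log₂(1/ratio) = 25990 years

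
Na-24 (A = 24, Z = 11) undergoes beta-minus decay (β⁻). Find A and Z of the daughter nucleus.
Daughter: A = 24, Z = 12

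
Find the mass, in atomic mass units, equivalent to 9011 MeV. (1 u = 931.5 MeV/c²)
m = E/c² = 9.674 u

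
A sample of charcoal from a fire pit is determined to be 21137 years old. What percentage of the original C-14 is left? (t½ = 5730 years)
N/N₀ = (1/2)^(t/t½) = 0.07754 = 7.75%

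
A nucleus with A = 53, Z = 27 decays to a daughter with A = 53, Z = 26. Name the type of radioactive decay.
ΔA = 0, ΔZ = -1 ⇒ beta-plus decay (β⁺) or electron capture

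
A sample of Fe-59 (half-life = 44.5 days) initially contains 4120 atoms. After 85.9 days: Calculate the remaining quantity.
N = N₀(1/2)^(t/t½) = 1081 atoms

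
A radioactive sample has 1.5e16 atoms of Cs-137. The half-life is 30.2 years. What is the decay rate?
A = λN = 3.443e14 decays/year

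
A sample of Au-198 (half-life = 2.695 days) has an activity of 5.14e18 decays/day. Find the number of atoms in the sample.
N = A/λ = 1.998e19 atoms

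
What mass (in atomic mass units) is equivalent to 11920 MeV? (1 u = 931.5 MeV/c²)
m = E/c² = 12.8 u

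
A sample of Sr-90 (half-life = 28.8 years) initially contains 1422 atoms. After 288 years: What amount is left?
N = N₀(1/2)^(t/t½) = 1.389 atoms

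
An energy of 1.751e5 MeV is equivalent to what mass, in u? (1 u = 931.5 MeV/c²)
m = E/c² = 188 u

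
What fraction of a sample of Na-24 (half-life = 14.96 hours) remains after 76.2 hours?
N/N₀ = (1/2)^(t/t½) = 0.02929 = 2.93%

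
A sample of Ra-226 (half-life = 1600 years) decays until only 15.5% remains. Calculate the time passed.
t = t½ × log₂(N₀/N) = 4303 years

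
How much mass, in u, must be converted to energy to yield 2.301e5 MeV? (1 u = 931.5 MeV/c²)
m = E/c² = 247 u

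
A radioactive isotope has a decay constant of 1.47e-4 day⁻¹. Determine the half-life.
t½ = ln(2)/λ = 4715 days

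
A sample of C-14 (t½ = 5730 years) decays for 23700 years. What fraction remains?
N/N₀ = (1/2)^(t/t½) = 0.05687 = 5.69%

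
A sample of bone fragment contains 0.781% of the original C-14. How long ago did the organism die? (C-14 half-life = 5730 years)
Age = t½ × log₂(1/ratio) = 40110 years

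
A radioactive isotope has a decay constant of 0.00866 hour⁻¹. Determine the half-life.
t½ = ln(2)/λ = 80.04 hours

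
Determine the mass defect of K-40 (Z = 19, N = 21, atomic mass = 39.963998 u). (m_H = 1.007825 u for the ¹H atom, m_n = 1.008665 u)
Δm = Z·m_H + N·m_n − M = 0.3666 u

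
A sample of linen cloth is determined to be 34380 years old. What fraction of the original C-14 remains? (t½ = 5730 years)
N/N₀ = (1/2)^(t/t½) = 0.01562 = 1.56%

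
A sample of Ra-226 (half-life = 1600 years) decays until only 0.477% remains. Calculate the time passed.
t = t½ × log₂(N₀/N) = 12340 years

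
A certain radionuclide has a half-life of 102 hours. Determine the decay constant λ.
λ = ln(2)/t½ = 0.006796 hour⁻¹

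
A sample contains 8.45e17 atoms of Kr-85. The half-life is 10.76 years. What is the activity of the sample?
A = λN = 5.443e16 decays/year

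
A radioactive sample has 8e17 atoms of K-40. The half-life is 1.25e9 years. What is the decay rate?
A = λN = 4.436e8 decays/year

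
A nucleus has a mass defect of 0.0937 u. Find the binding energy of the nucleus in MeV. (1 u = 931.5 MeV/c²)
B.E. = Δm × 931.5 = 87.28 MeV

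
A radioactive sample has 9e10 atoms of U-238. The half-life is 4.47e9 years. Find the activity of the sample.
A = λN = 13.96 decays/year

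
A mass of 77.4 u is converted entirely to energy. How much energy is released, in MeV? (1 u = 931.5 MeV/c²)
E = mc² = 72100 MeV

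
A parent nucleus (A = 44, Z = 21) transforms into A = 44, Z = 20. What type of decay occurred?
ΔA = 0, ΔZ = -1 ⇒ beta-plus decay (β⁺) or electron capture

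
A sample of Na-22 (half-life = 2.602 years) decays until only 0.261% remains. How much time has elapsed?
t = t½ × log₂(N₀/N) = 22.33 years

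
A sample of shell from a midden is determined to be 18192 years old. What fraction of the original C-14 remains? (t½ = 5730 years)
N/N₀ = (1/2)^(t/t½) = 0.1107 = 11.1%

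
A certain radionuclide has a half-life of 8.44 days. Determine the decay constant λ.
λ = ln(2)/t½ = 0.08213 day⁻¹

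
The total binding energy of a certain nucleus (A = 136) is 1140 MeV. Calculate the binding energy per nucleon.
B.E./A = 1140/136 = 8.382 MeV/nucleon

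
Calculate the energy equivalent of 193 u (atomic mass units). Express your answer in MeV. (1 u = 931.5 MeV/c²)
E = mc² = 1.798e5 MeV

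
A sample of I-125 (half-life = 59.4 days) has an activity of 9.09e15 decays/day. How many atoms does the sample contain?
N = A/λ = 7.79e17 atoms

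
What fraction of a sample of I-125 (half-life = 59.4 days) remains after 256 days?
N/N₀ = (1/2)^(t/t½) = 0.05042 = 5.04%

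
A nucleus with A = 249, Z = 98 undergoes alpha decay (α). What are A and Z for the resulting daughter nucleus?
Daughter: A = 245, Z = 96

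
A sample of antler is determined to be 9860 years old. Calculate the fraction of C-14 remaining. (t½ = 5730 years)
N/N₀ = (1/2)^(t/t½) = 0.3034 = 30.3%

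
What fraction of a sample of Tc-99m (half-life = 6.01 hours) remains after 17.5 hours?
N/N₀ = (1/2)^(t/t½) = 0.1329 = 13.3%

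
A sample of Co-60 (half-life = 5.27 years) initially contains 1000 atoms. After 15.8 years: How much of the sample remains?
N = N₀(1/2)^(t/t½) = 125.2 atoms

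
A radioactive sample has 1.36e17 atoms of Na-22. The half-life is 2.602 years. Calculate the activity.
A = λN = 3.623e16 decays/year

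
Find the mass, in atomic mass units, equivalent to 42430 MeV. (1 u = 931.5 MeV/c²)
m = E/c² = 45.55 u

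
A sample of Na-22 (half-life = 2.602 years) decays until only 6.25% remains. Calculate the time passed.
t = t½ × log₂(N₀/N) = 10.41 years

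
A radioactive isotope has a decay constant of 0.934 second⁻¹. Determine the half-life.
t½ = ln(2)/λ = 0.7421 seconds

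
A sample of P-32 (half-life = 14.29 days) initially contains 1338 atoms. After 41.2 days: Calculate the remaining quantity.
N = N₀(1/2)^(t/t½) = 181.4 atoms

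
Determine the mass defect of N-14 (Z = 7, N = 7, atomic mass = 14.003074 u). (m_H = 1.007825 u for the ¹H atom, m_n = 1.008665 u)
Δm = Z·m_H + N·m_n − M = 0.1124 u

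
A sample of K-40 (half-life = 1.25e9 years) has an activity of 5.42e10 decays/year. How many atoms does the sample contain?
N = A/λ = 9.774e19 atoms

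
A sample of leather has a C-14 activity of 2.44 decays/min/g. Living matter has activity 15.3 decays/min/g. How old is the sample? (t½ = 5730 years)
Age = t½ × log₂(A₀/A) = 15180 years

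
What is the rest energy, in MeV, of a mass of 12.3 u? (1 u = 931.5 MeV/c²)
E = mc² = 11460 MeV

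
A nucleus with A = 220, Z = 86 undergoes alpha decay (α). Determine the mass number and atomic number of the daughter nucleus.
Daughter: A = 216, Z = 84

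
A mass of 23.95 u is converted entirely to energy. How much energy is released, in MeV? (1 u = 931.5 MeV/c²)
E = mc² = 22310 MeV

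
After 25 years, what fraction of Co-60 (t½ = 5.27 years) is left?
N/N₀ = (1/2)^(t/t½) = 0.03732 = 3.73%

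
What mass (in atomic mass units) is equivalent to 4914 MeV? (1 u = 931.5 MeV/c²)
m = E/c² = 5.275 u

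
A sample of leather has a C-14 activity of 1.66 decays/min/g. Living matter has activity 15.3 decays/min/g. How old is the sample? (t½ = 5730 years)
Age = t½ × log₂(A₀/A) = 18360 years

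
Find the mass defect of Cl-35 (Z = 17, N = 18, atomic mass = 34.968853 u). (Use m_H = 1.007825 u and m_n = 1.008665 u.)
Δm = Z·m_H + N·m_n − M = 0.3201 u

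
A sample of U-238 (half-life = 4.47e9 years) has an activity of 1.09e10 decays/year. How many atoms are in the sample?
N = A/λ = 7.029e19 atoms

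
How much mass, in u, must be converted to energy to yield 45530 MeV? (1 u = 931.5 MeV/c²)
m = E/c² = 48.88 u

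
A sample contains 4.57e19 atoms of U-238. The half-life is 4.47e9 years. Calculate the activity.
A = λN = 7.087e9 decays/year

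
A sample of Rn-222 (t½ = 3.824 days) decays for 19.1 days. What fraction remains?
N/N₀ = (1/2)^(t/t½) = 0.03136 = 3.14%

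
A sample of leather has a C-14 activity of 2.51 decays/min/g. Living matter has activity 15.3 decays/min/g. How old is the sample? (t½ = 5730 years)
Age = t½ × log₂(A₀/A) = 14940 years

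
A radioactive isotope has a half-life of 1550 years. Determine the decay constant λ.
λ = ln(2)/t½ = 4.472e-4 year⁻¹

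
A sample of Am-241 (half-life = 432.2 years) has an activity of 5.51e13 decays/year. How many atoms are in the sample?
N = A/λ = 3.436e16 atoms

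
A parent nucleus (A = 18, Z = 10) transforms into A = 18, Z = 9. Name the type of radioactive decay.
ΔA = 0, ΔZ = -1 ⇒ beta-plus decay (β⁺) or electron capture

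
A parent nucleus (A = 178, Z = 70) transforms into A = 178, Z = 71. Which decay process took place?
ΔA = 0, ΔZ = +1 ⇒ beta-minus decay (β⁻)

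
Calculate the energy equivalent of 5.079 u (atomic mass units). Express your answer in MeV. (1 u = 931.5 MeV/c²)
E = mc² = 4731 MeV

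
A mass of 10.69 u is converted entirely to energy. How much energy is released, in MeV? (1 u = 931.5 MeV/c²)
E = mc² = 9958 MeV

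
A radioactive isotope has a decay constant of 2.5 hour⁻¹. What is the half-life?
t½ = ln(2)/λ = 0.2773 hours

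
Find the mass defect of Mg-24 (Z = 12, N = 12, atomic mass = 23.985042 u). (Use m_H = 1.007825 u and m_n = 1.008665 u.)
Δm = Z·m_H + N·m_n − M = 0.2128 u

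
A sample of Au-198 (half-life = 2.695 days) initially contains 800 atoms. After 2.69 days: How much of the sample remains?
N = N₀(1/2)^(t/t½) = 400.5 atoms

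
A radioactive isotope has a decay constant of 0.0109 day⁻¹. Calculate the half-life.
t½ = ln(2)/λ = 63.59 days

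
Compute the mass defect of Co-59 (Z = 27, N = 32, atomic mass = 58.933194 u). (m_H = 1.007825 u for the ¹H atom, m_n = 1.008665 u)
Δm = Z·m_H + N·m_n − M = 0.5554 u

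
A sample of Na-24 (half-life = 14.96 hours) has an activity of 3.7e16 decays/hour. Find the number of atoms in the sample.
N = A/λ = 7.986e17 atoms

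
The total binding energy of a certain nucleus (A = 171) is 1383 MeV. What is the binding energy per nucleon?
B.E./A = 1383/171 = 8.088 MeV/nucleon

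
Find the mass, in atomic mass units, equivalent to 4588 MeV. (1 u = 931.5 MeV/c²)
m = E/c² = 4.925 u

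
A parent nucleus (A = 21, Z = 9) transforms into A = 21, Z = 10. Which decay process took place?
ΔA = 0, ΔZ = +1 ⇒ beta-minus decay (β⁻)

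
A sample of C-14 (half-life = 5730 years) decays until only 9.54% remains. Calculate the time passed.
t = t½ × log₂(N₀/N) = 19420 years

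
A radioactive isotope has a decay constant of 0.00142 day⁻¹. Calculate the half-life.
t½ = ln(2)/λ = 488.1 days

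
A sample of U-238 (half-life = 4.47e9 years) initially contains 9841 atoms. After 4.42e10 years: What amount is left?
N = N₀(1/2)^(t/t½) = 10.39 atoms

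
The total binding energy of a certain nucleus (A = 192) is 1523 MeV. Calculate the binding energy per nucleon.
B.E./A = 1523/192 = 7.932 MeV/nucleon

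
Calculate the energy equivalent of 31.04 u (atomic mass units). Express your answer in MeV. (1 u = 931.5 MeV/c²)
E = mc² = 28910 MeV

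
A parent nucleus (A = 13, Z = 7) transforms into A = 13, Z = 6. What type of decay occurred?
ΔA = 0, ΔZ = -1 ⇒ beta-plus decay (β⁺) or electron capture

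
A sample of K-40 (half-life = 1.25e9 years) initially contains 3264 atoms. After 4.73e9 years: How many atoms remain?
N = N₀(1/2)^(t/t½) = 236.9 atoms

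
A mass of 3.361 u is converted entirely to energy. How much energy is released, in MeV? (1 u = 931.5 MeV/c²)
E = mc² = 3131 MeV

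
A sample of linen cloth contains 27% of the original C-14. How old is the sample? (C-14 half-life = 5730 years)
Age = t½ × log₂(1/ratio) = 10820 years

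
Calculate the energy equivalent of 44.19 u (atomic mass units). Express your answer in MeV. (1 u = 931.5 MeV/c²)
E = mc² = 41160 MeV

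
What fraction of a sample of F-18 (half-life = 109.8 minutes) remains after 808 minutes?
N/N₀ = (1/2)^(t/t½) = 0.006092 = 0.609%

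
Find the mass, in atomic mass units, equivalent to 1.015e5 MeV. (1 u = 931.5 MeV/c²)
m = E/c² = 109 u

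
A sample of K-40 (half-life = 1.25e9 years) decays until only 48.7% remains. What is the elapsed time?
t = t½ × log₂(N₀/N) = 1.298e9 years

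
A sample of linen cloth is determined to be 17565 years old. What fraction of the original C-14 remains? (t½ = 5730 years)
N/N₀ = (1/2)^(t/t½) = 0.1195 = 11.9%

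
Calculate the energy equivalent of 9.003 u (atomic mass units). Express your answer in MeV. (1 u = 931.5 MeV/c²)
E = mc² = 8386 MeV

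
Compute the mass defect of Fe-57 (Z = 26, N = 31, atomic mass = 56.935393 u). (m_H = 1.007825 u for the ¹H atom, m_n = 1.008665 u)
Δm = Z·m_H + N·m_n − M = 0.5367 u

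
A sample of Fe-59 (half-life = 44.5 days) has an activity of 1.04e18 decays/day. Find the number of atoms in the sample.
N = A/λ = 6.677e19 atoms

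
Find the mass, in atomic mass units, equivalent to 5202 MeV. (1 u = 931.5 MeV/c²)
m = E/c² = 5.585 u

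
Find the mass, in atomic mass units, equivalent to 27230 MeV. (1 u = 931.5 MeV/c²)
m = E/c² = 29.23 u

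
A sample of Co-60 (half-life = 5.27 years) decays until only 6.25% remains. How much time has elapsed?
t = t½ × log₂(N₀/N) = 21.08 years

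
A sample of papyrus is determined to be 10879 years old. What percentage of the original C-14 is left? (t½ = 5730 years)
N/N₀ = (1/2)^(t/t½) = 0.2682 = 26.8%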